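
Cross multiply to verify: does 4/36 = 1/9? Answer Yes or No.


Cross multiply to check 4/36 = 1/9
Left cross product: 4 * 9 = 36
Right cross product: 36 * 1 = 36
36 = 36
Equal, so proportions match => Yes

Yes


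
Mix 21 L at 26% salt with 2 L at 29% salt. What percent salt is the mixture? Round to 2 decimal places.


Solute in mixture 1 = 26% of 21 L = 21*26/100 = 273/50 L
Solute in mixture 2 = 29% of 2 L = 2*29/100 = 29/50 L
Total solute = 273/50 + 29/50 = 151/25 L
Total volume = 21 + 2 = 23 L
Final concentration = 151/25/23 * 100 = 26.26%

26.26


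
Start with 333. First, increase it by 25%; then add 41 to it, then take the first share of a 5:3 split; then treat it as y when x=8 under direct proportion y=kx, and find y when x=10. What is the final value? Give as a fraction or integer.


Start with 333.
Step 1: Increase by 25%: 333 * 125/100 = 1665/4
Step 2: Add 41: 1665/4+41=1829/4; split 5:3 first = 1829/4*5/8 = 9145/32
Step 3: Direct prop: k = (9145/32)/8; new y = k*10 = 9145/32*10/8 = 45725/128
Final result = 45725/128

45725/128


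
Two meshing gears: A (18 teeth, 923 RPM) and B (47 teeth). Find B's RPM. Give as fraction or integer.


Gear ratio: teeth_A * RPM_A = teeth_B * RPM_B
18 * 923 = 47 * RPM_B
16614 = 47 * RPM_B
RPM_B = 16614 / 47
RPM_B = 16614/47

16614/47


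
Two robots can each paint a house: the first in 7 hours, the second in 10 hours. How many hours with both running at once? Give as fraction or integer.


Rate of A = 1/7 job per hour
Rate of B = 1/10 job per hour
Combined rate = 1/7 + 1/10
Find common denominator: (10 + 7)/(7*10) = 17/70
Combined rate = 17/70 job per hour
Time together = 1 / (17/70) = 70/17 hours

70/17


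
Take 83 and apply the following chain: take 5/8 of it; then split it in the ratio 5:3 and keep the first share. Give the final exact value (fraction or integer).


Start with 83.
Step 1: Take 5/8: 83 * 5/8 = 415/8
Step 2: Split 5:3, first share = 415/8 * 5/8 = 2075/64
Final result = 2075/64

2075/64


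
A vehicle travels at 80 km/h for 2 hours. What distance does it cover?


Using distance = speed * time
Speed = 80 km/h
Time = 2 hours
Distance = 80 * 2
= 160 km

160


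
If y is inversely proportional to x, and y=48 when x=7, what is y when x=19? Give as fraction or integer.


Inverse proportion: y = k/x
Find k: k = 7 * 48 = 336
Compute y at x=19: y = 336/19
y = 336/19

336/19


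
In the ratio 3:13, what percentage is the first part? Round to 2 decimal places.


Total parts = 3 + 13 = 16
First part fraction = 3/16
Percentage = (3/16) * 100
= 0.1875 * 100
= 18.75%

18.75


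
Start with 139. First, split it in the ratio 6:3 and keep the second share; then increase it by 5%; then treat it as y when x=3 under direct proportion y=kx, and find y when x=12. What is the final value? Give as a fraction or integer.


Start with 139.
Step 1: Split 6:3, second share = 139 * 3/9 = 139/3
Step 2: Increase by 5%: 139/3 * 105/100 = 973/20
Step 3: Direct prop: k = (973/20)/3; new y = k*12 = 973/20*12/3 = 973/5
Final result = 973/5

973/5


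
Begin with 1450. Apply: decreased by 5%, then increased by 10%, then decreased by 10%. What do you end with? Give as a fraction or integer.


Start: 1450
Step 1: decrease by 5% => multiply by 95/100
  1450 * 95/100 = 2755/2
Step 2: increase by 10% => multiply by 110/100
  2755/2 * 110/100 = 6061/4
Step 3: decrease by 10% => multiply by 90/100
  6061/4 * 90/100 = 54549/40
Final value = 54549/40

54549/40


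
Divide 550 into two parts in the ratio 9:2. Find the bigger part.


Total parts = 9 + 2 = 11
Value per part = 550 / 11 = 50
First share = 9 * 50 = 450
Second share = 2 * 50 = 100
Larger share = 450

450


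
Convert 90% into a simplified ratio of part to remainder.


Part = 90%, Remainder = 10%
Ratio = 90:10
GCD(90, 10) = 10
Simplify: 9:1 = 9:1

9:1


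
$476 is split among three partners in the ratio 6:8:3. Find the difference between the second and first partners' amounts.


Total parts = 6 + 8 + 3 = 17
Value per part = 476 / 17 = 28
Shares: 6*28=168, 8*28=224, 3*28=84
Second share = 224, first share = 168
Difference = |224 - 168| = 56

56


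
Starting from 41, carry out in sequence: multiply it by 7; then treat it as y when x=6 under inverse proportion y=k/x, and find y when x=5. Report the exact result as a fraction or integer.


Start with 41.
Step 1: Multiply by 7: 41 * 7 = 287
Step 2: Inverse prop: k = (287)*6; new y = k/5 = 287*6/5 = 1722/5
Final result = 1722/5

1722/5


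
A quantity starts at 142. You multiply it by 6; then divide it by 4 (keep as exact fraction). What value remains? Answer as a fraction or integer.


Start with 142.
Step 1: Multiply by 6: 142 * 6 = 852
Step 2: Divide by 4: 852 / 4 = 213
Final result = 213

213


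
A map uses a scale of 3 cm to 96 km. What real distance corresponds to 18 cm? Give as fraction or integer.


Map scale: 3 cm = 96 km
Measured distance on map = 18 cm
Set up proportion: 18 * 96 / 3
= 1728 / 3
= 576 km

576


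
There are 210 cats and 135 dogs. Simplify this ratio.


Find GCD(210, 135)
GCD = 15
Divide both by 15: 210/15 = 14, 135/15 = 9
Simplified ratio = 14:9

14:9


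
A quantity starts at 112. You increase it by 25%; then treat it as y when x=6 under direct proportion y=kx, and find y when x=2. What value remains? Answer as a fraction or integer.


Start with 112.
Step 1: Increase by 25%: 112 * 125/100 = 140
Step 2: Direct prop: k = (140)/6; new y = k*2 = 140*2/6 = 140/3
Final result = 140/3

140/3


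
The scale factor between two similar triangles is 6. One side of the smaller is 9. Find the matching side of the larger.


Similar triangles have proportional sides
Scale factor = 6
Smaller side = 9
Corresponding larger side = 9 * 6
= 54

54


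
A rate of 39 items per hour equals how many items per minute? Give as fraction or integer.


Converting from per hour to per minute
Rate = 39 items per hour
Divide by 60: 39/60
= 13/20 items per minute

13/20


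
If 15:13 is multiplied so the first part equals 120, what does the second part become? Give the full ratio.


Original ratio: 15:13
First term target: 120
Scale factor = 120 / 15 = 8
Multiply second term: 13 * 8 = 104
Equivalent ratio = 120:104

120:104


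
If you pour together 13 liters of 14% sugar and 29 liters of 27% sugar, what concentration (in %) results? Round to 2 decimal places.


Solute in mixture 1 = 14% of 13 L = 13*14/100 = 91/50 L
Solute in mixture 2 = 27% of 29 L = 29*27/100 = 783/100 L
Total solute = 91/50 + 783/100 = 193/20 L
Total volume = 13 + 29 = 42 L
Final concentration = 193/20/42 * 100 = 22.98%

22.98


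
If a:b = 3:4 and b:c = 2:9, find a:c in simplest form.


Given a:b = 3:4 and b:c = 2:9
Make b consistent. Multiply first ratio by 2: a:b = 6:8
Multiply second ratio by 4: b:c = 8:36
Now b = 8 in both, so a:b:c = 6:8:36
Therefore a:c = 6:36
Simplify by GCD: a:c = 1:6

1:6


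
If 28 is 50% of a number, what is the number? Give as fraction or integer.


Given: 28 is 50% of the whole
Set up: 28 = 50/100 * whole
whole = 28 * 100 / 50
whole = 2800 / 50
whole = 56

56


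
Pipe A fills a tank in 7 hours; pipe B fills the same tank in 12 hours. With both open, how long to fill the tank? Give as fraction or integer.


Rate of A = 1/7 job per hour
Rate of B = 1/12 job per hour
Combined rate = 1/7 + 1/12
Find common denominator: (12 + 7)/(7*12) = 19/84
Combined rate = 19/84 job per hour
Time together = 1 / (19/84) = 84/19 hours

84/19


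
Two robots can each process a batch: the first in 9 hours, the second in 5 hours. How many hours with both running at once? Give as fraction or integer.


Rate of A = 1/9 job per hour
Rate of B = 1/5 job per hour
Combined rate = 1/9 + 1/5
Find common denominator: (5 + 9)/(9*5) = 14/45
Combined rate = 14/45 job per hour
Time together = 1 / (14/45) = 45/14 hours

45/14


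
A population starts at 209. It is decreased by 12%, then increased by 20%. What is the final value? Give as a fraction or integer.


Start: 209
Step 1: decrease by 12% => multiply by 88/100
  209 * 88/100 = 4598/25
Step 2: increase by 20% => multiply by 120/100
  4598/25 * 120/100 = 27588/125
Final value = 27588/125

27588/125


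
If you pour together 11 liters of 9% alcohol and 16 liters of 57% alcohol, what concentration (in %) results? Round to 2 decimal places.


Solute in mixture 1 = 9% of 11 L = 11*9/100 = 99/100 L
Solute in mixture 2 = 57% of 16 L = 16*57/100 = 228/25 L
Total solute = 99/100 + 228/25 = 1011/100 L
Total volume = 11 + 16 = 27 L
Final concentration = 1011/100/27 * 100 = 37.44%

37.44


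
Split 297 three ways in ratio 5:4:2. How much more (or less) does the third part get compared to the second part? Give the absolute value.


Total parts = 5 + 4 + 2 = 11
Value per part = 297 / 11 = 27
Shares: 5*27=135, 4*27=108, 2*27=54
Third share = 54, second share = 108
Difference = |54 - 108| = 54

54


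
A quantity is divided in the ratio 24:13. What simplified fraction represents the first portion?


Total parts = 24 + 13 = 37
First part fraction = 24/37
Simplify: 24/37 = 24/37

24/37


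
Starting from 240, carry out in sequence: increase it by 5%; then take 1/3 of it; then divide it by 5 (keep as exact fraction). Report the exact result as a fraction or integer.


Start with 240.
Step 1: Increase by 5%: 240 * 105/100 = 252
Step 2: Take 1/3: 252 * 1/3 = 84
Step 3: Divide by 5: 84 / 5 = 84/5
Final result = 84/5

84/5


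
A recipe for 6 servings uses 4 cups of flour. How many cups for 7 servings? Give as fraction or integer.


Original: 4 cups for 6 servings
Target servings = 7
Scaling factor = 7/6
New amount = 4 * 7/6
= 28/6
= 14/3 cups

14/3


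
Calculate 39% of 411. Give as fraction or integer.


Compute 39% of 411
Convert percentage: 39% = 39/100
Multiply: 411 * 39/100
= 16029/100
= 16029/100

16029/100


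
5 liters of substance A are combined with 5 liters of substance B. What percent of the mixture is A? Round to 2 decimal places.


Volume of A = 5 L
Volume of B = 5 L
Total volume = 5 + 5 = 10 L
Percentage of A = (5/10) * 100
= 50.00%

50.00


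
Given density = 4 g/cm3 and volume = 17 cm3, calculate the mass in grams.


Using mass = density * volume
Density = 4 g/cm3
Volume = 17 cm3
Mass = 4 * 17
= 68 g

68


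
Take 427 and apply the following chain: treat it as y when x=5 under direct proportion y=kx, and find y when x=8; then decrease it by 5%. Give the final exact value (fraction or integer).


Start with 427.
Step 1: Direct prop: k = (427)/5; new y = k*8 = 427*8/5 = 3416/5
Step 2: Decrease by 5%: 3416/5 * 95/100 = 16226/25
Final result = 16226/25

16226/25


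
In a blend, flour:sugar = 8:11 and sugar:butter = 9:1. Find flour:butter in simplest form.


Given a:b = 8:11 and b:c = 9:1
Make b consistent. Multiply first ratio by 9: a:b = 72:99
Multiply second ratio by 11: b:c = 99:11
Now b = 99 in both, so a:b:c = 72:99:11
Therefore a:c = 72:11
Simplify by GCD: a:c = 72:11

72:11


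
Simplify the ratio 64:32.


Find GCD(64, 32)
GCD = 32
Divide both by 32: 64/32 = 2, 32/32 = 1
Simplified ratio = 2:1

2:1


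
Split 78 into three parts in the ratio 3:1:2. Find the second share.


Ratio = 3:1:2
Total parts = 3 + 1 + 2 = 6
Value per part = 78 / 6 = 13
First share = 3 * 13 = 39
Middle share = 1 * 13 = 13
Third share = 2 * 13 = 26

13


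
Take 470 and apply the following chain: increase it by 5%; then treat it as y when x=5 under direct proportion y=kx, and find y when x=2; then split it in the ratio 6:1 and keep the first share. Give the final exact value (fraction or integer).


Start with 470.
Step 1: Increase by 5%: 470 * 105/100 = 987/2
Step 2: Direct prop: k = (987/2)/5; new y = k*2 = 987/2*2/5 = 987/5
Step 3: Split 6:1, first share = 987/5 * 6/7 = 846/5
Final result = 846/5

846/5


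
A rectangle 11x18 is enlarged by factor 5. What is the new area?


Original dimensions: 11 x 18
Enlargement factor = 5
New width = 11 * 5 = 55
New height = 18 * 5 = 90
New area = 55 * 90 = 4950

4950


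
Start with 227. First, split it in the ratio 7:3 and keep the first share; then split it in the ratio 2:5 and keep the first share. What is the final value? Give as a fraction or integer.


Start with 227.
Step 1: Split 7:3, first share = 227 * 7/10 = 1589/10
Step 2: Split 2:5, first share = 1589/10 * 2/7 = 227/5
Final result = 227/5

227/5


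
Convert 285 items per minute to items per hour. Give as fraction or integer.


Converting from per minute to per hour
Rate = 285 items per minute
Multiply by 60: 285 * 60
= 17100 items per hour

17100


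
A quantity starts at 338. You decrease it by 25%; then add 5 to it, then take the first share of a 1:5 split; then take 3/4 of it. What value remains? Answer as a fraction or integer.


Start with 338.
Step 1: Decrease by 25%: 338 * 75/100 = 507/2
Step 2: Add 5: 507/2+5=517/2; split 1:5 first = 517/2*1/6 = 517/12
Step 3: Take 3/4: 517/12 * 3/4 = 517/16
Final result = 517/16

517/16


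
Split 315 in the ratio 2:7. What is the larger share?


Total parts = 2 + 7 = 9
Value per part = 315 / 9 = 35
First share = 2 * 35 = 70
Second share = 7 * 35 = 245
Larger share = 245

245


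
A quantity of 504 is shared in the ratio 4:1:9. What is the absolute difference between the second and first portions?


Total parts = 4 + 1 + 9 = 14
Value per part = 504 / 14 = 36
Shares: 4*36=144, 1*36=36, 9*36=324
Second share = 36, first share = 144
Difference = |36 - 144| = 108

108


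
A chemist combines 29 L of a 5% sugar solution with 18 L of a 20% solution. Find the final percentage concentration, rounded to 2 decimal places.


Solute in mixture 1 = 5% of 29 L = 29*5/100 = 29/20 L
Solute in mixture 2 = 20% of 18 L = 18*20/100 = 18/5 L
Total solute = 29/20 + 18/5 = 101/20 L
Total volume = 29 + 18 = 47 L
Final concentration = 101/20/47 * 100 = 10.74%

10.74


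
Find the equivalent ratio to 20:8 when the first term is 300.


Original ratio: 20:8
First term target: 300
Scale factor = 300 / 20 = 15
Multiply second term: 8 * 15 = 120
Equivalent ratio = 300:120

300:120


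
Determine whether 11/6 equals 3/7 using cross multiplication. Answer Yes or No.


Cross multiply to check 11/6 = 3/7
Left cross product: 11 * 7 = 77
Right cross product: 6 * 3 = 18
77 != 18
Not equal, so proportions differ => No

No


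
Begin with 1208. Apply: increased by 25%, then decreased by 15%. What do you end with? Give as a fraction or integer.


Start: 1208
Step 1: increase by 25% => multiply by 125/100
  1208 * 125/100 = 1510
Step 2: decrease by 15% => multiply by 85/100
  1510 * 85/100 = 2567/2
Final value = 2567/2

2567/2


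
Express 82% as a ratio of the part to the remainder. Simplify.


Part = 82%, Remainder = 18%
Ratio = 82:18
GCD(82, 18) = 2
Simplify: 41:9 = 41:9

41:9


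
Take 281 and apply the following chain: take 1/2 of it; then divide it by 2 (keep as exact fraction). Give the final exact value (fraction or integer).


Start with 281.
Step 1: Take 1/2: 281 * 1/2 = 281/2
Step 2: Divide by 2: 281/2 / 2 = 281/4
Final result = 281/4

281/4


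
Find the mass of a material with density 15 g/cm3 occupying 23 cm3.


Using mass = density * volume
Density = 15 g/cm3
Volume = 23 cm3
Mass = 15 * 23
= 345 g

345


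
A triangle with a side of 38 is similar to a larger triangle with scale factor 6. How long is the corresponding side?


Similar triangles have proportional sides
Scale factor = 6
Smaller side = 38
Corresponding larger side = 38 * 6
= 228

228


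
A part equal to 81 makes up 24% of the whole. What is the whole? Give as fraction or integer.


Given: 81 is 24% of the whole
Set up: 81 = 24/100 * whole
whole = 81 * 100 / 24
whole = 8100 / 24
whole = 675/2

675/2


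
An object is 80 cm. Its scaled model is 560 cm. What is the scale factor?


Original length = 80 cm
Scaled length = 560 cm
Scale factor = 560 / 80
= 7

7


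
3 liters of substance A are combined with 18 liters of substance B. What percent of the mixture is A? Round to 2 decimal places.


Volume of A = 3 L
Volume of B = 18 L
Total volume = 3 + 18 = 21 L
Percentage of A = (3/21) * 100
= 14.29%

14.29


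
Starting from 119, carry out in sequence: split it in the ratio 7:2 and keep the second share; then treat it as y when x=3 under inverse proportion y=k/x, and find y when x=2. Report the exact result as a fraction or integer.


Start with 119.
Step 1: Split 7:2, second share = 119 * 2/9 = 238/9
Step 2: Inverse prop: k = (238/9)*3; new y = k/2 = 238/9*3/2 = 119/3
Final result = 119/3

119/3


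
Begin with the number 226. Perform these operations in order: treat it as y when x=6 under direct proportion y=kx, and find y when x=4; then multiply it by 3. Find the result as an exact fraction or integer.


Start with 226.
Step 1: Direct prop: k = (226)/6; new y = k*4 = 226*4/6 = 452/3
Step 2: Multiply by 3: 452/3 * 3 = 452
Final result = 452

452


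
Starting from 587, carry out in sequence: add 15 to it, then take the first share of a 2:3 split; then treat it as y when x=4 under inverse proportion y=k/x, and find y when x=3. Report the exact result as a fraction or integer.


Start with 587.
Step 1: Add 15: 587+15=602; split 2:3 first = 602*2/5 = 1204/5
Step 2: Inverse prop: k = (1204/5)*4; new y = k/3 = 1204/5*4/3 = 4816/15
Final result = 4816/15

4816/15


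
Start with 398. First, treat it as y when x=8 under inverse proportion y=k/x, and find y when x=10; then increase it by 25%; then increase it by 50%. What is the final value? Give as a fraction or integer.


Start with 398.
Step 1: Inverse prop: k = (398)*8; new y = k/10 = 398*8/10 = 1592/5
Step 2: Increase by 25%: 1592/5 * 125/100 = 398
Step 3: Increase by 50%: 398 * 150/100 = 597
Final result = 597

597


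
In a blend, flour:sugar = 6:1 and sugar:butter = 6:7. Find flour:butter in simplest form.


Given a:b = 6:1 and b:c = 6:7
Make b consistent. Multiply first ratio by 6: a:b = 36:6
Multiply second ratio by 1: b:c = 6:7
Now b = 6 in both, so a:b:c = 36:6:7
Therefore a:c = 36:7
Simplify by GCD: a:c = 36:7

36:7


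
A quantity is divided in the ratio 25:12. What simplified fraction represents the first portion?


Total parts = 25 + 12 = 37
First part fraction = 25/37
Simplify: 25/37 = 25/37

25/37


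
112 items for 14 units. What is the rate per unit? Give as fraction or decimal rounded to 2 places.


Total items = 112
Number of units = 14
Unit rate = 112 / 14
= 8 items per unit

8


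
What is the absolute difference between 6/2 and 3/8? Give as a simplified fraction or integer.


Simplify: 6/2 = 3 and 3/8 = 3/8
Find common denominator: LCD = 8
Convert: 24/8 and 3/8
Difference = |24 - 3|/8 = 21/8
Simplified = 21/8

21/8


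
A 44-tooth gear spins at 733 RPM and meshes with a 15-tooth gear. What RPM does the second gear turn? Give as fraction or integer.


Gear ratio: teeth_A * RPM_A = teeth_B * RPM_B
44 * 733 = 15 * RPM_B
32252 = 15 * RPM_B
RPM_B = 32252 / 15
RPM_B = 32252/15

32252/15


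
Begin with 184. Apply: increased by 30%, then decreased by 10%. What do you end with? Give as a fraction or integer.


Start: 184
Step 1: increase by 30% => multiply by 130/100
  184 * 130/100 = 1196/5
Step 2: decrease by 10% => multiply by 90/100
  1196/5 * 90/100 = 5382/25
Final value = 5382/25

5382/25


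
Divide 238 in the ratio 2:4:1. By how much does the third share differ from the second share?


Total parts = 2 + 4 + 1 = 7
Value per part = 238 / 7 = 34
Shares: 2*34=68, 4*34=136, 1*34=34
Third share = 34, second share = 136
Difference = |34 - 136| = 102

102


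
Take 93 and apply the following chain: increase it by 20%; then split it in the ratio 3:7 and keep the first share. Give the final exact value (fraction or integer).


Start with 93.
Step 1: Increase by 20%: 93 * 120/100 = 558/5
Step 2: Split 3:7, first share = 558/5 * 3/10 = 837/25
Final result = 837/25

837/25


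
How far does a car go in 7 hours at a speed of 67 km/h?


Using distance = speed * time
Speed = 67 km/h
Time = 7 hours
Distance = 67 * 7
= 469 km

469


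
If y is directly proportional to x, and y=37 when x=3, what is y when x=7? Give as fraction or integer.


Direct proportion: y = kx
Find k: k = 37/3 = 37/3
Compute y at x=7: y = 37/3 * 7
y = 259/3

259/3


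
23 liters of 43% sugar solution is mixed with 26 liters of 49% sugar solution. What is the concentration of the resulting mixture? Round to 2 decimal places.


Solute in mixture 1 = 43% of 23 L = 23*43/100 = 989/100 L
Solute in mixture 2 = 49% of 26 L = 26*49/100 = 637/50 L
Total solute = 989/100 + 637/50 = 2263/100 L
Total volume = 23 + 26 = 49 L
Final concentration = 2263/100/49 * 100 = 46.18%

46.18


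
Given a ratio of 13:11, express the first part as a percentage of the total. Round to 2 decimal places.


Total parts = 13 + 11 = 24
First part fraction = 13/24
Percentage = (13/24) * 100
= 0.541667 * 100
= 54.17%

54.17


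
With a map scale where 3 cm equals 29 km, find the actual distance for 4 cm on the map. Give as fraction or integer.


Map scale: 3 cm = 29 km
Measured distance on map = 4 cm
Set up proportion: 4 * 29 / 3
= 116 / 3
= 116/3 km

116/3


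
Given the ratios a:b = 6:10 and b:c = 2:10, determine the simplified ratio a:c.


Given a:b = 6:10 and b:c = 2:10
Make b consistent. Multiply first ratio by 2: a:b = 12:20
Multiply second ratio by 10: b:c = 20:100
Now b = 20 in both, so a:b:c = 12:20:100
Therefore a:c = 12:100
Simplify by GCD: a:c = 3:25

3:25


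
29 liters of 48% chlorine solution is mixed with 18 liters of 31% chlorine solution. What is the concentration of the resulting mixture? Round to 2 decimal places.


Solute in mixture 1 = 48% of 29 L = 29*48/100 = 348/25 L
Solute in mixture 2 = 31% of 18 L = 18*31/100 = 279/50 L
Total solute = 348/25 + 279/50 = 39/2 L
Total volume = 29 + 18 = 47 L
Final concentration = 39/2/47 * 100 = 41.49%

41.49


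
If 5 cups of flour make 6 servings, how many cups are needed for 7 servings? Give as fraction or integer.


Original: 5 cups for 6 servings
Target servings = 7
Scaling factor = 7/6
New amount = 5 * 7/6
= 35/6
= 35/6 cups

35/6


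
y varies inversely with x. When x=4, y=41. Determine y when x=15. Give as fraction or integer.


Inverse proportion: y = k/x
Find k: k = 4 * 41 = 164
Compute y at x=15: y = 164/15
y = 164/15

164/15


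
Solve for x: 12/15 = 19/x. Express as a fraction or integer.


Setting up: 12/15 = 19/x
Cross multiply: 12 * x = 15 * 19
12x = 285
x = 285/12
x = 95/4

95/4


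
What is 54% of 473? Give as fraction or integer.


Compute 54% of 473
Convert percentage: 54% = 54/100
Multiply: 473 * 54/100
= 25542/100
= 12771/50

12771/50


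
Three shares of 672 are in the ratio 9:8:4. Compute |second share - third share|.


Total parts = 9 + 8 + 4 = 21
Value per part = 672 / 21 = 32
Shares: 9*32=288, 8*32=256, 4*32=128
Second share = 256, third share = 128
Difference = |256 - 128| = 128

128


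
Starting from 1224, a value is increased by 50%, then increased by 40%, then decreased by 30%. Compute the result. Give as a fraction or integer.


Start: 1224
Step 1: increase by 50% => multiply by 150/100
  1224 * 150/100 = 1836
Step 2: increase by 40% => multiply by 140/100
  1836 * 140/100 = 12852/5
Step 3: decrease by 30% => multiply by 70/100
  12852/5 * 70/100 = 44982/25
Final value = 44982/25

44982/25


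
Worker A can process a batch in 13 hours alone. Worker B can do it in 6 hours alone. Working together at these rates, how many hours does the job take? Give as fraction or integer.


Rate of A = 1/13 job per hour
Rate of B = 1/6 job per hour
Combined rate = 1/13 + 1/6
Find common denominator: (6 + 13)/(13*6) = 19/78
Combined rate = 19/78 job per hour
Time together = 1 / (19/78) = 78/19 hours

78/19


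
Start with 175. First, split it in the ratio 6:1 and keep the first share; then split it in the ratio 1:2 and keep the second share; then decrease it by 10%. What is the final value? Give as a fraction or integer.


Start with 175.
Step 1: Split 6:1, first share = 175 * 6/7 = 150
Step 2: Split 1:2, second share = 150 * 2/3 = 100
Step 3: Decrease by 10%: 100 * 90/100 = 90
Final result = 90

90


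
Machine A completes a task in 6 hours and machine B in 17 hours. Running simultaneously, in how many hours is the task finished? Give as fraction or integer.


Rate of A = 1/6 job per hour
Rate of B = 1/17 job per hour
Combined rate = 1/6 + 1/17
Find common denominator: (17 + 6)/(6*17) = 23/102
Combined rate = 23/102 job per hour
Time together = 1 / (23/102) = 102/23 hours

102/23


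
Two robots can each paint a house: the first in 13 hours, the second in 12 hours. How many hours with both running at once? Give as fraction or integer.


Rate of A = 1/13 job per hour
Rate of B = 1/12 job per hour
Combined rate = 1/13 + 1/12
Find common denominator: (12 + 13)/(13*12) = 25/156
Combined rate = 25/156 job per hour
Time together = 1 / (25/156) = 156/25 hours

156/25


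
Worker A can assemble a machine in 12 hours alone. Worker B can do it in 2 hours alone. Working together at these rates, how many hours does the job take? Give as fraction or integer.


Rate of A = 1/12 job per hour
Rate of B = 1/2 job per hour
Combined rate = 1/12 + 1/2
Find common denominator: (2 + 12)/(12*2) = 14/24
Combined rate = 7/12 job per hour
Time together = 1 / (7/12) = 12/7 hours

12/7


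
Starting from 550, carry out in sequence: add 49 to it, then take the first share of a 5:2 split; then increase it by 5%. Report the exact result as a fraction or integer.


Start with 550.
Step 1: Add 49: 550+49=599; split 5:2 first = 599*5/7 = 2995/7
Step 2: Increase by 5%: 2995/7 * 105/100 = 1797/4
Final result = 1797/4

1797/4


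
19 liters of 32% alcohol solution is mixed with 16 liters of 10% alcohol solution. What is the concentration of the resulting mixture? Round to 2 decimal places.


Solute in mixture 1 = 32% of 19 L = 19*32/100 = 152/25 L
Solute in mixture 2 = 10% of 16 L = 16*10/100 = 8/5 L
Total solute = 152/25 + 8/5 = 192/25 L
Total volume = 19 + 16 = 35 L
Final concentration = 192/25/35 * 100 = 21.94%

21.94


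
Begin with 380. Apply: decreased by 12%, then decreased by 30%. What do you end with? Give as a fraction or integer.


Start: 380
Step 1: decrease by 12% => multiply by 88/100
  380 * 88/100 = 1672/5
Step 2: decrease by 30% => multiply by 70/100
  1672/5 * 70/100 = 5852/25
Final value = 5852/25

5852/25


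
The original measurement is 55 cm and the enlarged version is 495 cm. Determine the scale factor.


Original length = 55 cm
Scaled length = 495 cm
Scale factor = 495 / 55
= 9

9


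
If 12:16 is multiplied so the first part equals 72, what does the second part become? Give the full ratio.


Original ratio: 12:16
First term target: 72
Scale factor = 72 / 12 = 6
Multiply second term: 16 * 6 = 96
Equivalent ratio = 72:96

72:96


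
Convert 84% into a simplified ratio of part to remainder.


Part = 84%, Remainder = 16%
Ratio = 84:16
GCD(84, 16) = 4
Simplify: 21:4 = 21:4

21:4


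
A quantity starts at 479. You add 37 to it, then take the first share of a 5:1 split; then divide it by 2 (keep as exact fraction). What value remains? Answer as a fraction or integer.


Start with 479.
Step 1: Add 37: 479+37=516; split 5:1 first = 516*5/6 = 430
Step 2: Divide by 2: 430 / 2 = 215
Final result = 215

215


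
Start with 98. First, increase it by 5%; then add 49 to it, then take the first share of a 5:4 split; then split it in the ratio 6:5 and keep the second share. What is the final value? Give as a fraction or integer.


Start with 98.
Step 1: Increase by 5%: 98 * 105/100 = 1029/10
Step 2: Add 49: 1029/10+49=1519/10; split 5:4 first = 1519/10*5/9 = 1519/18
Step 3: Split 6:5, second share = 1519/18 * 5/11 = 7595/198
Final result = 7595/198

7595/198


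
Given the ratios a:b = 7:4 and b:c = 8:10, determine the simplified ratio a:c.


Given a:b = 7:4 and b:c = 8:10
Make b consistent. Multiply first ratio by 8: a:b = 56:32
Multiply second ratio by 4: b:c = 32:40
Now b = 32 in both, so a:b:c = 56:32:40
Therefore a:c = 56:40
Simplify by GCD: a:c = 7:5

7:5


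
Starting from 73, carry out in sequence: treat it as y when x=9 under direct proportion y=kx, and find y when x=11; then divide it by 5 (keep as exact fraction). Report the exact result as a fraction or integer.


Start with 73.
Step 1: Direct prop: k = (73)/9; new y = k*11 = 73*11/9 = 803/9
Step 2: Divide by 5: 803/9 / 5 = 803/45
Final result = 803/45

803/45


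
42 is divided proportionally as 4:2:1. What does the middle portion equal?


Ratio = 4:2:1
Total parts = 4 + 2 + 1 = 7
Value per part = 42 / 7 = 6
First share = 4 * 6 = 24
Middle share = 2 * 6 = 12
Third share = 1 * 6 = 6

12


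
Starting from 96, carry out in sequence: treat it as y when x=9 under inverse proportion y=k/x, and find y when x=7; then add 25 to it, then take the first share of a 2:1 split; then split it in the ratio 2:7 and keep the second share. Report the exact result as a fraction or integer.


Start with 96.
Step 1: Inverse prop: k = (96)*9; new y = k/7 = 96*9/7 = 864/7
Step 2: Add 25: 864/7+25=1039/7; split 2:1 first = 1039/7*2/3 = 2078/21
Step 3: Split 2:7, second share = 2078/21 * 7/9 = 2078/27
Final result = 2078/27

2078/27


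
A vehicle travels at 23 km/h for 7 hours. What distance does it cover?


Using distance = speed * time
Speed = 23 km/h
Time = 7 hours
Distance = 23 * 7
= 161 km

161


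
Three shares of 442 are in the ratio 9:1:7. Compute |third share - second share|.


Total parts = 9 + 1 + 7 = 17
Value per part = 442 / 17 = 26
Shares: 9*26=234, 1*26=26, 7*26=182
Third share = 182, second share = 26
Difference = |182 - 26| = 156

156


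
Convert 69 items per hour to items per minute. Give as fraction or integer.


Converting from per hour to per minute
Rate = 69 items per hour
Divide by 60: 69/60
= 23/20 items per minute

23/20


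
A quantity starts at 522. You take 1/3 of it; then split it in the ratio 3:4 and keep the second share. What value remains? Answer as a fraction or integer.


Start with 522.
Step 1: Take 1/3: 522 * 1/3 = 174
Step 2: Split 3:4, second share = 174 * 4/7 = 696/7
Final result = 696/7

696/7


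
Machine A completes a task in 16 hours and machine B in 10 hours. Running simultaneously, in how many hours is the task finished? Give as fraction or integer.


Rate of A = 1/16 job per hour
Rate of B = 1/10 job per hour
Combined rate = 1/16 + 1/10
Find common denominator: (10 + 16)/(16*10) = 26/160
Combined rate = 13/80 job per hour
Time together = 1 / (13/80) = 80/13 hours

80/13


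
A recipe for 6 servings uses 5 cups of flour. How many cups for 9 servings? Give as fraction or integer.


Original: 5 cups for 6 servings
Target servings = 9
Scaling factor = 9/6
New amount = 5 * 9/6
= 45/6
= 15/2 cups

15/2


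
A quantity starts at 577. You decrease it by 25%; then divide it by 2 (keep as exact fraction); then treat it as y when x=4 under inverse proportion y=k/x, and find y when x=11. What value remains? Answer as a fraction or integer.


Start with 577.
Step 1: Decrease by 25%: 577 * 75/100 = 1731/4
Step 2: Divide by 2: 1731/4 / 2 = 1731/8
Step 3: Inverse prop: k = (1731/8)*4; new y = k/11 = 1731/8*4/11 = 1731/22
Final result = 1731/22

1731/22


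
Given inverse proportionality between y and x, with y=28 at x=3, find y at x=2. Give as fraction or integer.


Inverse proportion: y = k/x
Find k: k = 3 * 28 = 84
Compute y at x=2: y = 84/2
y = 42

42


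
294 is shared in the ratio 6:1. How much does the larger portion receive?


Total parts = 6 + 1 = 7
Value per part = 294 / 7 = 42
First share = 6 * 42 = 252
Second share = 1 * 42 = 42
Larger share = 252

252


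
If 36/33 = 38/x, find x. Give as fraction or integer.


Setting up: 36/33 = 38/x
Cross multiply: 36 * x = 33 * 38
36x = 1254
x = 1254/36
x = 209/6

209/6


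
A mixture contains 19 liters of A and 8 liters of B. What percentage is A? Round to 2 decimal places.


Volume of A = 19 L
Volume of B = 8 L
Total volume = 19 + 8 = 27 L
Percentage of A = (19/27) * 100
= 70.37%

70.37


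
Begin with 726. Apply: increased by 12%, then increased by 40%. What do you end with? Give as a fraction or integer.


Start: 726
Step 1: increase by 12% => multiply by 112/100
  726 * 112/100 = 20328/25
Step 2: increase by 40% => multiply by 140/100
  20328/25 * 140/100 = 142296/125
Final value = 142296/125

142296/125


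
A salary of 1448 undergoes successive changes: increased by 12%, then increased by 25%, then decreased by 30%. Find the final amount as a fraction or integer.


Start: 1448
Step 1: increase by 12% => multiply by 112/100
  1448 * 112/100 = 40544/25
Step 2: increase by 25% => multiply by 125/100
  40544/25 * 125/100 = 10136/5
Step 3: decrease by 30% => multiply by 70/100
  10136/5 * 70/100 = 35476/25
Final value = 35476/25

35476/25


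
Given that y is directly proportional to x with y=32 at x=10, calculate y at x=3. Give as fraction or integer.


Direct proportion: y = kx
Find k: k = 32/10 = 16/5
Compute y at x=3: y = 16/5 * 3
y = 48/5

48/5


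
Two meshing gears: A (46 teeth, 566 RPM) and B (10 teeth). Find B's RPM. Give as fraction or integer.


Gear ratio: teeth_A * RPM_A = teeth_B * RPM_B
46 * 566 = 10 * RPM_B
26036 = 10 * RPM_B
RPM_B = 26036 / 10
RPM_B = 13018/5

13018/5


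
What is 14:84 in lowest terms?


Find GCD(14, 84)
GCD = 14
Divide both by 14: 14/14 = 1, 84/14 = 6
Simplified ratio = 1:6

1:6


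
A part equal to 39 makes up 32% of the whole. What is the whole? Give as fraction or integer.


Given: 39 is 32% of the whole
Set up: 39 = 32/100 * whole
whole = 39 * 100 / 32
whole = 3900 / 32
whole = 975/8

975/8


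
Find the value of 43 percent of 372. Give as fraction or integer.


Compute 43% of 372
Convert percentage: 43% = 43/100
Multiply: 372 * 43/100
= 15996/100
= 3999/25

3999/25


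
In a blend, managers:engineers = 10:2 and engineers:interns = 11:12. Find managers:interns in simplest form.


Given a:b = 10:2 and b:c = 11:12
Make b consistent. Multiply first ratio by 11: a:b = 110:22
Multiply second ratio by 2: b:c = 22:24
Now b = 22 in both, so a:b:c = 110:22:24
Therefore a:c = 110:24
Simplify by GCD: a:c = 55:12

55:12


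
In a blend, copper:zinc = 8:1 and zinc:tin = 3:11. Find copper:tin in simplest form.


Given a:b = 8:1 and b:c = 3:11
Make b consistent. Multiply first ratio by 3: a:b = 24:3
Multiply second ratio by 1: b:c = 3:11
Now b = 3 in both, so a:b:c = 24:3:11
Therefore a:c = 24:11
Simplify by GCD: a:c = 24:11

24:11


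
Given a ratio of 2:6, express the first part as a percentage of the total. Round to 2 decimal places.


Total parts = 2 + 6 = 8
First part fraction = 2/8
Percentage = (2/8) * 100
= 0.25 * 100
= 25.00%

25.00


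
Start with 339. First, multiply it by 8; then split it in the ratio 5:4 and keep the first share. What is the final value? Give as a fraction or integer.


Start with 339.
Step 1: Multiply by 8: 339 * 8 = 2712
Step 2: Split 5:4, first share = 2712 * 5/9 = 4520/3
Final result = 4520/3

4520/3


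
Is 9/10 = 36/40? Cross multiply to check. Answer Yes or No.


Cross multiply to check 9/10 = 36/40
Left cross product: 9 * 40 = 360
Right cross product: 10 * 36 = 360
360 = 360
Equal, so proportions match => Yes

Yes


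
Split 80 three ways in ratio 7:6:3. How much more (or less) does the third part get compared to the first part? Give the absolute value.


Total parts = 7 + 6 + 3 = 16
Value per part = 80 / 16 = 5
Shares: 7*5=35, 6*5=30, 3*5=15
Third share = 15, first share = 35
Difference = |15 - 35| = 20

20


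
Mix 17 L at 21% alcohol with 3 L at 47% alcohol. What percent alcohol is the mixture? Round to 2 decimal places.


Solute in mixture 1 = 21% of 17 L = 17*21/100 = 357/100 L
Solute in mixture 2 = 47% of 3 L = 3*47/100 = 141/100 L
Total solute = 357/100 + 141/100 = 249/50 L
Total volume = 17 + 3 = 20 L
Final concentration = 249/50/20 * 100 = 24.90%

24.90


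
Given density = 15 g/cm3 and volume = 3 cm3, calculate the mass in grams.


Using mass = density * volume
Density = 15 g/cm3
Volume = 3 cm3
Mass = 15 * 3
= 45 g

45


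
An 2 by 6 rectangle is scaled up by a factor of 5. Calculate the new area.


Original dimensions: 2 x 6
Enlargement factor = 5
New width = 2 * 5 = 10
New height = 6 * 5 = 30
New area = 10 * 30 = 300

300


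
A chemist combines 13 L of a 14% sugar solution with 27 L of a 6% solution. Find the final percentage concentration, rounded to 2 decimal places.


Solute in mixture 1 = 14% of 13 L = 13*14/100 = 91/50 L
Solute in mixture 2 = 6% of 27 L = 27*6/100 = 81/50 L
Total solute = 91/50 + 81/50 = 86/25 L
Total volume = 13 + 27 = 40 L
Final concentration = 86/25/40 * 100 = 8.60%

8.60


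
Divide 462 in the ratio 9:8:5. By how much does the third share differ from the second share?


Total parts = 9 + 8 + 5 = 22
Value per part = 462 / 22 = 21
Shares: 9*21=189, 8*21=168, 5*21=105
Third share = 105, second share = 168
Difference = |105 - 168| = 63

63


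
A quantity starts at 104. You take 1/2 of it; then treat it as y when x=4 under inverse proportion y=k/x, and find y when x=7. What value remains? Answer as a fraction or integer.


Start with 104.
Step 1: Take 1/2: 104 * 1/2 = 52
Step 2: Inverse prop: k = (52)*4; new y = k/7 = 52*4/7 = 208/7
Final result = 208/7

208/7


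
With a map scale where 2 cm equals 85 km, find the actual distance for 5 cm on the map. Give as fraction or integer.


Map scale: 2 cm = 85 km
Measured distance on map = 5 cm
Set up proportion: 5 * 85 / 2
= 425 / 2
= 425/2 km

425/2


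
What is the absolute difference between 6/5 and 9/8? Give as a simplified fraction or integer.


Simplify: 6/5 = 6/5 and 9/8 = 9/8
Find common denominator: LCD = 40
Convert: 48/40 and 45/40
Difference = |48 - 45|/40 = 3/40
Simplified = 3/40

3/40


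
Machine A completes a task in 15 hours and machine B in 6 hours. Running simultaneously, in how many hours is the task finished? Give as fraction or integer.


Rate of A = 1/15 job per hour
Rate of B = 1/6 job per hour
Combined rate = 1/15 + 1/6
Find common denominator: (6 + 15)/(15*6) = 21/90
Combined rate = 7/30 job per hour
Time together = 1 / (7/30) = 30/7 hours

30/7


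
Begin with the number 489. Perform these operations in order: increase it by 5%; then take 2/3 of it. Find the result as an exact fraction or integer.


Start with 489.
Step 1: Increase by 5%: 489 * 105/100 = 10269/20
Step 2: Take 2/3: 10269/20 * 2/3 = 3423/10
Final result = 3423/10

3423/10


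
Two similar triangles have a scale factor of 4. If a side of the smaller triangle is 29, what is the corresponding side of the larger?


Similar triangles have proportional sides
Scale factor = 4
Smaller side = 29
Corresponding larger side = 29 * 4
= 116

116


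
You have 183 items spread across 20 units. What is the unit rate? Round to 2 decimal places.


Total items = 183
Number of units = 20
Unit rate = 183 / 20
= 9.15 items per unit

9.15


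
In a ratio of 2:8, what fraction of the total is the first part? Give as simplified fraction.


Total parts = 2 + 8 = 10
First part fraction = 2/10
Simplify: 2/10 = 1/5

1/5


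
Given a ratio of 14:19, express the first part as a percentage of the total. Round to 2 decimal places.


Total parts = 14 + 19 = 33
First part fraction = 14/33
Percentage = (14/33) * 100
= 0.424242 * 100
= 42.42%

42.42


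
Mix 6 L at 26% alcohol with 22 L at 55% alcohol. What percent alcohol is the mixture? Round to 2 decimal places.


Solute in mixture 1 = 26% of 6 L = 6*26/100 = 39/25 L
Solute in mixture 2 = 55% of 22 L = 22*55/100 = 121/10 L
Total solute = 39/25 + 121/10 = 683/50 L
Total volume = 6 + 22 = 28 L
Final concentration = 683/50/28 * 100 = 48.79%

48.79
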